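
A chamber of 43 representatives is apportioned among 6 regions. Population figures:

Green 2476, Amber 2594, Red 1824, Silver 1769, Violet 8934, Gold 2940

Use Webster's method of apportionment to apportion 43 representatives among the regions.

Green: 5; Amber: 5; Red: 4; Silver: 4; Violet: 19; Gold: 6

Standard divisor 20537/43 ≈ 477.605; standard quotas: Green 5.184, Amber 5.431, Red 3.819, Silver 3.704, Violet 18.706, Gold 6.156.
Rounding to the nearest integer gives Green 5, Amber 5, Red 4, Silver 4, Violet 19, Gold 6 — total 43, matching the house size, so no adjustment is needed.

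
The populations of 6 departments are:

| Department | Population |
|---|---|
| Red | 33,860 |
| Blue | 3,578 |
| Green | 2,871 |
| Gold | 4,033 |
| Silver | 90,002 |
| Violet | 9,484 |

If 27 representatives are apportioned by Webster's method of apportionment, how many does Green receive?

Standard divisor 143828/27 ≈ 5326.963; standard quotas: Red 6.356, Blue 0.672, Green 0.539, Gold 0.757, Silver 16.896, Violet 1.780.
Rounding to the nearest integer gives 6, 1, 1, 1, 17, 2 = 28 seats, so the divisor must be adjusted.
With modified divisor 5512.13: modified quotas Red 6.143, Blue 0.649, Green 0.521, Gold 0.732, Silver 16.328, Violet 1.721.
Rounding to the nearest integer: Red 6, Blue 1, Green 1, Gold 1, Silver 16, Violet 2 (total 27).
Green receives 1.

1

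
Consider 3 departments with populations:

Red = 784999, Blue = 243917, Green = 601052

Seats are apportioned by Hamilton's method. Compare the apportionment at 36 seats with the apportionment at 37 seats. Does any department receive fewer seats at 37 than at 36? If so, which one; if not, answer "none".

At 36 seats: Red 17, Blue 6, Green 13.
At 37 seats: Red 18, Blue 5, Green 14.
Blue drops from 6 to 5.

Blue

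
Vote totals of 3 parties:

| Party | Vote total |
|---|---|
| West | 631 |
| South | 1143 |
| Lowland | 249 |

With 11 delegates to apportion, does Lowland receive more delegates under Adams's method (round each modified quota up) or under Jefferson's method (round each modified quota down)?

Adams

Adams: West 3, South 6, Lowland 2.
Jefferson: West 3, South 7, Lowland 1.
Lowland gets 2 under Adams and 1 under Jefferson.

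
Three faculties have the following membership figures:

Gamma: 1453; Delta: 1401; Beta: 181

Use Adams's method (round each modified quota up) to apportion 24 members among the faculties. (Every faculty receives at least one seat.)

Standard divisor 3035/24 ≈ 126.458; standard quotas: Gamma 11.490, Delta 11.079, Beta 1.431.
Rounding up gives 12, 12, 2 = 26 seats, so the divisor must be adjusted.
With modified divisor 136: modified quotas Gamma 10.684, Delta 10.301, Beta 1.331.
Rounding up: Gamma 11, Delta 11, Beta 2 (total 24).

Gamma 11, Delta 11, Beta 2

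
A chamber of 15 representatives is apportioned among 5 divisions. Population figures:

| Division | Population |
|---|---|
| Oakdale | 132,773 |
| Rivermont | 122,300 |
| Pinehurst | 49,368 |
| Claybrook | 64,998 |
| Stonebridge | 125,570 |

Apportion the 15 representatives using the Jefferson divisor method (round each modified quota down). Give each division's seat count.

Oakdale: 4, Rivermont: 4, Pinehurst: 1, Claybrook: 2, Stonebridge: 4

Standard divisor 495009/15 ≈ 33000.6; standard quotas: Oakdale 4.023, Rivermont 3.706, Pinehurst 1.496, Claybrook 1.970, Stonebridge 3.805.
Rounding down gives 4, 3, 1, 1, 3 = 12 seats, so the divisor must be adjusted.
With modified divisor 28600: modified quotas Oakdale 4.642, Rivermont 4.276, Pinehurst 1.726, Claybrook 2.273, Stonebridge 4.391.
Rounding down: Oakdale 4, Rivermont 4, Pinehurst 1, Claybrook 2, Stonebridge 4 (total 15).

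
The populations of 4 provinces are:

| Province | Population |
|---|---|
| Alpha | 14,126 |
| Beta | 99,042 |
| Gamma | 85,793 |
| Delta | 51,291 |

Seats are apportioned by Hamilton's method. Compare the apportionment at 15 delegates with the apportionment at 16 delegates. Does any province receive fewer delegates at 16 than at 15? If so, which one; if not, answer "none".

At 15 seats: Alpha 1, Beta 6, Gamma 5, Delta 3.
At 16 seats: Alpha 1, Beta 6, Gamma 6, Delta 3.
No province's allocation decreased.

none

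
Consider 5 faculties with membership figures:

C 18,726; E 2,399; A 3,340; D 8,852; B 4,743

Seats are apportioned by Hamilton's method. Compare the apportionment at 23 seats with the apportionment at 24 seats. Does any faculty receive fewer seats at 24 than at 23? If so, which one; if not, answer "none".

At 23 seats: C 11, E 2, A 2, D 5, B 3.
At 24 seats: C 12, E 1, A 2, D 6, B 3.
E drops from 2 to 1.

E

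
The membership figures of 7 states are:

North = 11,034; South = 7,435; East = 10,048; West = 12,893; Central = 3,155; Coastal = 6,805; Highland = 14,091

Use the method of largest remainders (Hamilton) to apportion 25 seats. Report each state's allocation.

The standard divisor is 65461/25 ≈ 2618.44.
Standard quotas: North 4.2140, South 2.8395, East 3.8374, West 4.9239, Central 1.2049, Coastal 2.5989, Highland 5.3814.
Lower quotas: North 4, South 2, East 3, West 4, Central 1, Coastal 2, Highland 5 (sum 21, leaving 4 seats).
Remainders in descending order: West 0.9239, South 0.8395, East 0.8374, Coastal 0.5989, Highland 0.3814, North 0.2140, Central 0.2049.
Largest remainders: West, South, East, Coastal receive the extra seats.

North=4, South=3, East=4, West=5, Central=1, Coastal=3, Highland=5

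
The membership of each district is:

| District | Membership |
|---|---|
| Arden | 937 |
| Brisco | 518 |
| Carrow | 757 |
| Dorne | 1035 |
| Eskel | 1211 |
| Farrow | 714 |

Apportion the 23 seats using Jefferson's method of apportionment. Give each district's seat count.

Arden 4; Brisco 2; Carrow 3; Dorne 5; Eskel 6; Farrow 3

Standard divisor 5172/23 ≈ 224.87; standard quotas: Arden 4.167, Brisco 2.304, Carrow 3.366, Dorne 4.603, Eskel 5.385, Farrow 3.175.
Rounding down gives 4, 2, 3, 4, 5, 3 = 21 seats, so the divisor must be adjusted.
With modified divisor 200: modified quotas Arden 4.685, Brisco 2.590, Carrow 3.785, Dorne 5.175, Eskel 6.055, Farrow 3.570.
Rounding down: Arden 4, Brisco 2, Carrow 3, Dorne 5, Eskel 6, Farrow 3 (total 23).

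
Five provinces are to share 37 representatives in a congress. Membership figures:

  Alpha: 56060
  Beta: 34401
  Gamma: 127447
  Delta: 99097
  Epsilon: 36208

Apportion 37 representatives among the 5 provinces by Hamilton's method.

Total 353213; standard divisor 353213/37 ≈ 9546.297.
Standard quotas: Alpha 5.8724, Beta 3.6036, Gamma 13.3504, Delta 10.3807, Epsilon 3.7929.
Lower quotas: Alpha 5, Beta 3, Gamma 13, Delta 10, Epsilon 3 (sum 34, leaving 3 seats).
Remainders in descending order: Alpha 0.8724, Epsilon 0.7929, Beta 0.6036, Delta 0.3807, Gamma 0.3504.
Largest remainders: Alpha, Epsilon, Beta receive the extra seats.

Alpha 6, Beta 4, Gamma 13, Delta 10, Epsilon 4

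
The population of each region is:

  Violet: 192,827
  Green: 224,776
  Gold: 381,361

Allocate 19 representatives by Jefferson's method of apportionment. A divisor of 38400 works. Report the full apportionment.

Violet 5, Green 5, Gold 9

With modified divisor 38400: modified quotas Violet 5.022, Green 5.854, Gold 9.931.
Rounding down: Violet 5, Green 5, Gold 9 (total 19).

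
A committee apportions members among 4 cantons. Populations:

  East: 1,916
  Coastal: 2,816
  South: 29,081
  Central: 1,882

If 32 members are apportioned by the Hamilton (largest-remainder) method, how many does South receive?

The standard divisor is 35695/32 ≈ 1115.469.
Standard quotas: East 1.7177, Coastal 2.5245, South 26.0707, Central 1.6872.
Lower quotas: East 1, Coastal 2, South 26, Central 1 (sum 30, leaving 2 seats).
Remainders in descending order: East 0.7177, Central 0.6872, Coastal 0.5245, South 0.0707.
Largest remainders: East, Central receive the extra seats.
South receives 26.

26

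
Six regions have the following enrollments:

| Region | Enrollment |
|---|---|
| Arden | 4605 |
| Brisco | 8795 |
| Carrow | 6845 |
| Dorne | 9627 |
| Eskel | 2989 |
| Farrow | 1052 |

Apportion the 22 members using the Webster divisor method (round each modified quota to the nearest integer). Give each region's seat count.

Standard divisor 33913/22 ≈ 1541.5; standard quotas: Arden 2.987, Brisco 5.705, Carrow 4.440, Dorne 6.245, Eskel 1.939, Farrow 0.682.
Rounding to the nearest integer gives Arden 3, Brisco 6, Carrow 4, Dorne 6, Eskel 2, Farrow 1 — total 22, matching the house size, so no adjustment is needed.

Arden=3, Brisco=6, Carrow=4, Dorne=6, Eskel=2, Farrow=1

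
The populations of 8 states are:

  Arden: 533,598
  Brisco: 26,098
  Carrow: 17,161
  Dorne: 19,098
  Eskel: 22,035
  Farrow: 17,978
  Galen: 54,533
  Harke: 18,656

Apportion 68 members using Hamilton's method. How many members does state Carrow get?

Total 709157; standard divisor 709157/68 ≈ 10428.779.
Standard quotas: Arden 51.1659, Brisco 2.5025, Carrow 1.6455, Dorne 1.8313, Eskel 2.1129, Farrow 1.7239, Galen 5.2291, Harke 1.7889.
Lower quotas: Arden 51, Brisco 2, Carrow 1, Dorne 1, Eskel 2, Farrow 1, Galen 5, Harke 1 (sum 64, leaving 4 seats).
Remainders in descending order: Dorne 0.8313, Harke 0.7889, Farrow 0.7239, Carrow 0.6455, Brisco 0.5025, Galen 0.2291, Arden 0.1659, Eskel 0.1129.
Largest remainders: Dorne, Harke, Farrow, Carrow receive the extra seats.
Carrow receives 2.

2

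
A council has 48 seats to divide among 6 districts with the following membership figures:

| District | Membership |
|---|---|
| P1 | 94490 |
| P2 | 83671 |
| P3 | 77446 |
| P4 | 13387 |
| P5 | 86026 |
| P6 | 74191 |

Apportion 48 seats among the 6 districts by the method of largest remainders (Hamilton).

Standard divisor: 429211 ÷ 48 ≈ 8941.896.
Standard quotas: P1 10.5671, P2 9.3572, P3 8.6610, P4 1.4971, P5 9.6206, P6 8.2970.
Lower quotas: P1 10, P2 9, P3 8, P4 1, P5 9, P6 8 (sum 45, leaving 3 seats).
Remainders in descending order: P3 0.6610, P5 0.6206, P1 0.5671, P4 0.4971, P2 0.3572, P6 0.2970.
Largest remainders: P3, P5, P1 receive the extra seats.

P1 11, P2 9, P3 9, P4 1, P5 10, P6 8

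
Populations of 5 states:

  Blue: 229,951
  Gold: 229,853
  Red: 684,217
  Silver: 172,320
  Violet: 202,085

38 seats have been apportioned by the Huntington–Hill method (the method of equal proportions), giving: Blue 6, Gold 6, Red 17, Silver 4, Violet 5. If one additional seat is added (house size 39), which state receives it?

Red

Priority for the next seat is population ÷ (√(s·(s+1))).
Priorities: Blue 35482.210, Gold 35467.088, Red 39114.082, Silver 38531.923, Violet 36895.504.
Highest priority: Red.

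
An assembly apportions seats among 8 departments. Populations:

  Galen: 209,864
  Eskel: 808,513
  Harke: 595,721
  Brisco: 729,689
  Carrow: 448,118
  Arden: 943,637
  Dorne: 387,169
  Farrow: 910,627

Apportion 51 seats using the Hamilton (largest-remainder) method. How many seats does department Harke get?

6

The standard divisor is 5033338/51 ≈ 98692.902.
Standard quotas: Galen 2.1264, Eskel 8.1922, Harke 6.0361, Brisco 7.3935, Carrow 4.5405, Arden 9.5613, Dorne 3.9230, Farrow 9.2269.
Lower quotas: Galen 2, Eskel 8, Harke 6, Brisco 7, Carrow 4, Arden 9, Dorne 3, Farrow 9 (sum 48, leaving 3 seats).
Remainders in descending order: Dorne 0.9230, Arden 0.5613, Carrow 0.5405, Brisco 0.3935, Farrow 0.2269, Eskel 0.1922, Galen 0.1264, Harke 0.0361.
The surplus seats go to Dorne, Arden, Carrow.
Harke receives 6.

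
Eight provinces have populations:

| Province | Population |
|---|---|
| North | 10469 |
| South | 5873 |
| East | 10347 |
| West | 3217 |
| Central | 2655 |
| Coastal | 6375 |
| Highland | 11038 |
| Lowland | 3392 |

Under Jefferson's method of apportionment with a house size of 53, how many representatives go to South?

6

Standard divisor 53366/53 ≈ 1006.906; standard quotas: North 10.397, South 5.833, East 10.276, West 3.195, Central 2.637, Coastal 6.331, Highland 10.962, Lowland 3.369.
Rounding down gives 10, 5, 10, 3, 2, 6, 10, 3 = 49 seats, so the divisor must be adjusted.
With modified divisor 930: modified quotas North 11.257, South 6.315, East 11.126, West 3.459, Central 2.855, Coastal 6.855, Highland 11.869, Lowland 3.647.
Rounding down: North 11, South 6, East 11, West 3, Central 2, Coastal 6, Highland 11, Lowland 3 (total 53).
South receives 6.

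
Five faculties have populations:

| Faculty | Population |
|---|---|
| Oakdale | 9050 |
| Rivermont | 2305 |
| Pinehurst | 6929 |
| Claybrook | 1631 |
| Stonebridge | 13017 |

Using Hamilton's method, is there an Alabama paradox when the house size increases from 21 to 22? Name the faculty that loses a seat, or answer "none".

At 21 seats: Oakdale 6, Rivermont 2, Pinehurst 4, Claybrook 1, Stonebridge 8.
At 22 seats: Oakdale 6, Rivermont 1, Pinehurst 5, Claybrook 1, Stonebridge 9.
Rivermont drops from 2 to 1.

Rivermont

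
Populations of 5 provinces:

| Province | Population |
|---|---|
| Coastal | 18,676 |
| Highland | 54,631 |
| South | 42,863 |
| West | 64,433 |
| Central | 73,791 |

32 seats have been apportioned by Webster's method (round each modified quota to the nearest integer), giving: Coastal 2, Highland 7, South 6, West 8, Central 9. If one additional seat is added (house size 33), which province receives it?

Priority for the next seat is population ÷ (current seats + 0.5).
Priorities: Coastal 7470.400, Highland 7284.133, South 6594.308, West 7580.353, Central 7767.474.
Highest priority: Central.

Central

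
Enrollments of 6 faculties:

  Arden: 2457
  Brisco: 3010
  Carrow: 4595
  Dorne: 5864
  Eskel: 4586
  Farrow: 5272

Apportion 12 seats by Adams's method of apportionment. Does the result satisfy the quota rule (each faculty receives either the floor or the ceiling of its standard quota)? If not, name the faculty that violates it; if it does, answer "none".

Standard quotas: Arden 1.143, Brisco 1.401, Carrow 2.139, Dorne 2.729, Eskel 2.134, Farrow 2.454.
Adams allocation: Arden 1, Brisco 2, Carrow 2, Dorne 3, Eskel 2, Farrow 2.
Every allocation lies between the lower and upper quota.

none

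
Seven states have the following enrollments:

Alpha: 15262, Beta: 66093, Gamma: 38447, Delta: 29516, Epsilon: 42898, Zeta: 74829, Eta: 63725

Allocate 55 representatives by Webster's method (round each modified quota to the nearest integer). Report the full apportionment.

Alpha: 3, Beta: 11, Gamma: 6, Delta: 5, Epsilon: 7, Zeta: 12, Eta: 11

Standard divisor 330770/55 ≈ 6014; standard quotas: Alpha 2.538, Beta 10.990, Gamma 6.393, Delta 4.908, Epsilon 7.133, Zeta 12.442, Eta 10.596.
Rounding to the nearest integer gives Alpha 3, Beta 11, Gamma 6, Delta 5, Epsilon 7, Zeta 12, Eta 11 — total 55, matching the house size, so no adjustment is needed.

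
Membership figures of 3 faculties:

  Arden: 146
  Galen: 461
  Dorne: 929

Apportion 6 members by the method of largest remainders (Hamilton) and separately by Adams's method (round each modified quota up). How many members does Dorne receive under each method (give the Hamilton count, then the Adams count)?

4 and 3

Hamilton: Arden 0, Galen 2, Dorne 4.
Adams: Arden 1, Galen 2, Dorne 3.
Dorne gets 4 under Hamilton and 3 under Adams.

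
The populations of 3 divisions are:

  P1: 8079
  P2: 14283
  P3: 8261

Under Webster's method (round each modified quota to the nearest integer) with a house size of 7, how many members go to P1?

Standard divisor 30623/7 ≈ 4374.714; standard quotas: P1 1.847, P2 3.265, P3 1.888.
Rounding to the nearest integer gives P1 2, P2 3, P3 2 — total 7, matching the house size, so no adjustment is needed.
P1 receives 2.

2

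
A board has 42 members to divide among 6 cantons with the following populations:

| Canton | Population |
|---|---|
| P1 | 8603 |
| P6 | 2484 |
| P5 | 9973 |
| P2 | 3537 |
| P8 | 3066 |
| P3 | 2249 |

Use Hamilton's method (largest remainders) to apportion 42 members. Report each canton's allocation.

P1: 12, P6: 4, P5: 14, P2: 5, P8: 4, P3: 3

Standard divisor: 29912 ÷ 42 ≈ 712.19.
Standard quotas: P1 12.0796, P6 3.4878, P5 14.0033, P2 4.9664, P8 4.3050, P3 3.1579.
Lower quotas: P1 12, P6 3, P5 14, P2 4, P8 4, P3 3 (sum 40, leaving 2 seats).
Remainders in descending order: P2 0.9664, P6 0.4878, P8 0.3050, P3 0.1579, P1 0.0796, P5 0.0033.
Largest remainders: P2, P6 receive the extra seats.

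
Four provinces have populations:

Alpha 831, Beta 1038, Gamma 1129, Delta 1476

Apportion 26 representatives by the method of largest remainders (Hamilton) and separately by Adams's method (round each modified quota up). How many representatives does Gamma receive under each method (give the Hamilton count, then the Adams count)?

6 and 7

Hamilton: Alpha 5, Beta 6, Gamma 6, Delta 9.
Adams: Alpha 5, Beta 6, Gamma 7, Delta 8.
Gamma gets 6 under Hamilton and 7 under Adams.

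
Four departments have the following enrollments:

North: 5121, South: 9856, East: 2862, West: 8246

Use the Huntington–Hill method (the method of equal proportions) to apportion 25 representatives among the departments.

With divisor 1070: modified quotas North 4.786, South 9.211, East 2.675, West 7.707.
Geometric-mean thresholds: North √(4·5)=4.472, South √(9·10)=9.487, East √(2·3)=2.449, West √(7·8)=7.483.
Each quota rounded against its threshold gives North 5, South 9, East 3, West 8 (total 25).

North 5, South 9, East 3, West 8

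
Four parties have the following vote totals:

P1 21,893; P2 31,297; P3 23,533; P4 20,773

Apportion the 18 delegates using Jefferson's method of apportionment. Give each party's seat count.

P1: 4, P2: 6, P3: 4, P4: 4

Standard divisor 97496/18 ≈ 5416.444; standard quotas: P1 4.042, P2 5.778, P3 4.345, P4 3.835.
Rounding down gives 4, 5, 4, 3 = 16 seats, so the divisor must be adjusted.
With modified divisor 4900: modified quotas P1 4.468, P2 6.387, P3 4.803, P4 4.239.
Rounding down: P1 4, P2 6, P3 4, P4 4 (total 18).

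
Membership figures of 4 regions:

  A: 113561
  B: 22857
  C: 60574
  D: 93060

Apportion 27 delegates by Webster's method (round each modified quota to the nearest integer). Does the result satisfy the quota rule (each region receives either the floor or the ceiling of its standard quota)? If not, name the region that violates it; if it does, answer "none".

Standard quotas: A 10.571, B 2.128, C 5.639, D 8.663.
Webster allocation: A 10, B 2, C 6, D 9.
Every allocation lies between the lower and upper quota.

none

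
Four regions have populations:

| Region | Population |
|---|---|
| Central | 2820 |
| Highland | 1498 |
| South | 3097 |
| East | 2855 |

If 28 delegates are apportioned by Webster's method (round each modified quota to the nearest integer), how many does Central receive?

8

Standard divisor 10270/28 ≈ 366.786; standard quotas: Central 7.688, Highland 4.084, South 8.444, East 7.784.
Rounding to the nearest integer gives Central 8, Highland 4, South 8, East 8 — total 28, matching the house size, so no adjustment is needed.
Central receives 8.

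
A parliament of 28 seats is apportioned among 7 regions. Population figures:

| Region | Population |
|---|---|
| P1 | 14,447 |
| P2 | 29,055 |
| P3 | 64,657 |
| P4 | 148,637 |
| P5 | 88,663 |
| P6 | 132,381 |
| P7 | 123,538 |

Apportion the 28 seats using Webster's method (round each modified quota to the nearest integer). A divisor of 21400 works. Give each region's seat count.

P1=1, P2=1, P3=3, P4=7, P5=4, P6=6, P7=6

With modified divisor 21400: modified quotas P1 0.675, P2 1.358, P3 3.021, P4 6.946, P5 4.143, P6 6.186, P7 5.773.
Rounding to the nearest integer: P1 1, P2 1, P3 3, P4 7, P5 4, P6 6, P7 6 (total 28).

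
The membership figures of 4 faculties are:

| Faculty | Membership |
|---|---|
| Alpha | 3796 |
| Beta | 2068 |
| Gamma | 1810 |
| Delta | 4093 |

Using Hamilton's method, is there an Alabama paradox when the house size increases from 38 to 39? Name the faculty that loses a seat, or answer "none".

none

At 38 seats: Alpha 12, Beta 7, Gamma 6, Delta 13.
At 39 seats: Alpha 13, Beta 7, Gamma 6, Delta 13.
No faculty's allocation decreased.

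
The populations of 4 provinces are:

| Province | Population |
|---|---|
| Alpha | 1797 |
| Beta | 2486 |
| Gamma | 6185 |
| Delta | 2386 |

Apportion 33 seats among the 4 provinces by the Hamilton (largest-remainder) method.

Alpha: 5; Beta: 6; Gamma: 16; Delta: 6

Standard divisor: 12854 ÷ 33 ≈ 389.515.
Standard quotas: Alpha 4.6134, Beta 6.3823, Gamma 15.8787, Delta 6.1256.
Lower quotas: Alpha 4, Beta 6, Gamma 15, Delta 6 (sum 31, leaving 2 seats).
Remainders in descending order: Gamma 0.8787, Alpha 0.6134, Beta 0.3823, Delta 0.1256.
Largest remainders: Gamma, Alpha receive the extra seats.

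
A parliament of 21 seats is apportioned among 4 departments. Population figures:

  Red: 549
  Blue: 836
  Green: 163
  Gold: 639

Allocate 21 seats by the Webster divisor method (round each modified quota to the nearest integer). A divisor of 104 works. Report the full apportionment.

With modified divisor 104: modified quotas Red 5.279, Blue 8.038, Green 1.567, Gold 6.144.
Rounding to the nearest integer: Red 5, Blue 8, Green 2, Gold 6 (total 21).

Red 5, Blue 8, Green 2, Gold 6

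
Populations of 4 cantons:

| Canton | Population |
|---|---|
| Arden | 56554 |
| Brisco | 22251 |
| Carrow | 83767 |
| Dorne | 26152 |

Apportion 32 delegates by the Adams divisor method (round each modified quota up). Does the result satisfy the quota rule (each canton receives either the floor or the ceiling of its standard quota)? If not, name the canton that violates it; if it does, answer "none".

none

Standard quotas: Arden 9.589, Brisco 3.773, Carrow 14.204, Dorne 4.434.
Adams allocation: Arden 9, Brisco 4, Carrow 14, Dorne 5.
Every allocation lies between the lower and upper quota.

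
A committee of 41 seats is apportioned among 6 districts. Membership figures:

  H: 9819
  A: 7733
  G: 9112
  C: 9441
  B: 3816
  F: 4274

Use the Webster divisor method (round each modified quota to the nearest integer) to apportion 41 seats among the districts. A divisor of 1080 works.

H 9, A 7, G 8, C 9, B 4, F 4

With modified divisor 1080: modified quotas H 9.092, A 7.160, G 8.437, C 8.742, B 3.533, F 3.957.
Rounding to the nearest integer: H 9, A 7, G 8, C 9, B 4, F 4 (total 41).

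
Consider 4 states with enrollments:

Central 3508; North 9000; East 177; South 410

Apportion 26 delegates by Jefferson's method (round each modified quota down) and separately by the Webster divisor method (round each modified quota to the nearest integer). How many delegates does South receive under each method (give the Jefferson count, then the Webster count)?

0 and 1

Jefferson: Central 7, North 19, East 0, South 0.
Webster: Central 7, North 18, East 0, South 1.
South gets 0 under Jefferson and 1 under Webster.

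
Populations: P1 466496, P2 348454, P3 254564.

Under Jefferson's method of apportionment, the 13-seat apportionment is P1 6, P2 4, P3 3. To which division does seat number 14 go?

Priority for the next seat is population ÷ (current seats + 1).
Priorities: P1 66642.286, P2 69690.800, P3 63641.000.
Highest priority: P2.

P2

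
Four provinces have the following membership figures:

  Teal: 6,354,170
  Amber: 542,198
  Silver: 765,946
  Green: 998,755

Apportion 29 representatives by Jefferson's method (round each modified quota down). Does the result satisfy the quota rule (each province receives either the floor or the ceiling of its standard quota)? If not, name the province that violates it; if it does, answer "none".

Teal

Standard quotas: Teal 21.276, Amber 1.815, Silver 2.565, Green 3.344.
Jefferson allocation: Teal 23, Amber 1, Silver 2, Green 3.
Teal has quota 21.276 (lower 21, upper 22) but receives 23 — outside the quota interval.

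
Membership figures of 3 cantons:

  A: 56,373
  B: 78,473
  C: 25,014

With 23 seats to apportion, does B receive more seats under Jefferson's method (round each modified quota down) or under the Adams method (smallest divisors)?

Jefferson: A 8, B 12, C 3.
Adams: A 8, B 11, C 4.
B gets 12 under Jefferson and 11 under Adams.

Jefferson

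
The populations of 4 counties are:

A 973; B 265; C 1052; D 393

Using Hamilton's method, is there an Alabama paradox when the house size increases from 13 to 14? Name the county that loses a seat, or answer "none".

none

At 13 seats: A 5, B 1, C 5, D 2.
At 14 seats: A 5, B 1, C 6, D 2.
No county's allocation decreased.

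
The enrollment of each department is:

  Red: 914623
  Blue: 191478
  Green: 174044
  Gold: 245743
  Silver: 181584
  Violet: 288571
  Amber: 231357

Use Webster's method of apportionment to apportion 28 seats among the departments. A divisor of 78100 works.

With modified divisor 78100: modified quotas Red 11.711, Blue 2.452, Green 2.228, Gold 3.147, Silver 2.325, Violet 3.695, Amber 2.962.
Rounding to the nearest integer: Red 12, Blue 2, Green 2, Gold 3, Silver 2, Violet 4, Amber 3 (total 28).

Red=12, Blue=2, Green=2, Gold=3, Silver=2, Violet=4, Amber=3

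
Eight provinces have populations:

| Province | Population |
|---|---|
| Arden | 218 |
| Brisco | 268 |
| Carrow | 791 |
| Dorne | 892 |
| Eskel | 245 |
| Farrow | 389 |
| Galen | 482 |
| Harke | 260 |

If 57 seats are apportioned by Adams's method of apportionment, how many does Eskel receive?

4

Standard divisor 3545/57 ≈ 62.193; standard quotas: Arden 3.505, Brisco 4.309, Carrow 12.718, Dorne 14.342, Eskel 3.939, Farrow 6.255, Galen 7.750, Harke 4.181.
Rounding up gives 4, 5, 13, 15, 4, 7, 8, 5 = 61 seats, so the divisor must be adjusted.
With modified divisor 66.5: modified quotas Arden 3.278, Brisco 4.030, Carrow 11.895, Dorne 13.414, Eskel 3.684, Farrow 5.850, Galen 7.248, Harke 3.910.
Rounding up: Arden 4, Brisco 5, Carrow 12, Dorne 14, Eskel 4, Farrow 6, Galen 8, Harke 4 (total 57).
Eskel receives 4.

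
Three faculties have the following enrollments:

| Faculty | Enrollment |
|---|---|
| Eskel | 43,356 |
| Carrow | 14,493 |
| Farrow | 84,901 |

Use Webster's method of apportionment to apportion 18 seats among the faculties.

Standard divisor 142750/18 ≈ 7930.556; standard quotas: Eskel 5.467, Carrow 1.827, Farrow 10.706.
Rounding to the nearest integer gives Eskel 5, Carrow 2, Farrow 11 — total 18, matching the house size, so no adjustment is needed.

Eskel 5; Carrow 2; Farrow 11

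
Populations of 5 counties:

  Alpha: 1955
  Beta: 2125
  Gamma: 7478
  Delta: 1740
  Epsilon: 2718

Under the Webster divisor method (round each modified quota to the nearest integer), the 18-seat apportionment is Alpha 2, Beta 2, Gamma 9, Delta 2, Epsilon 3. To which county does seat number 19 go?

Priority for the next seat is population ÷ (current seats + 0.5).
Priorities: Alpha 782.000, Beta 850.000, Gamma 787.158, Delta 696.000, Epsilon 776.571.
Highest priority: Beta.

Beta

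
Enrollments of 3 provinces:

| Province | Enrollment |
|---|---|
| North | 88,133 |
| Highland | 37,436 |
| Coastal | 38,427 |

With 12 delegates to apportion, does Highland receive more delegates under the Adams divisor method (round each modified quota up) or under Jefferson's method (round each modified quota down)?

Adams

Adams: North 6, Highland 3, Coastal 3.
Jefferson: North 7, Highland 2, Coastal 3.
Highland gets 3 under Adams and 2 under Jefferson.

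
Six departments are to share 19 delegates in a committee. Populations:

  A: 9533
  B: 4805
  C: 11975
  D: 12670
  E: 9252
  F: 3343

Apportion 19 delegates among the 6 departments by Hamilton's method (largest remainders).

A 4, B 2, C 4, D 5, E 3, F 1

Total 51578; standard divisor 51578/19 ≈ 2714.632.
Standard quotas: A 3.5117, B 1.7700, C 4.4113, D 4.6673, E 3.4082, F 1.2315.
Lower quotas: A 3, B 1, C 4, D 4, E 3, F 1 (sum 16, leaving 3 seats).
Remainders in descending order: B 0.7700, D 0.6673, A 0.5117, C 0.4113, E 0.4082, F 0.2315.
The surplus seats go to B, D, A.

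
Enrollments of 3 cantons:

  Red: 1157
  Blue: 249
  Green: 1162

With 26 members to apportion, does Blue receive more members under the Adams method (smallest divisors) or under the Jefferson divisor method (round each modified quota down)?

Adams

Adams: Red 11, Blue 3, Green 12.
Jefferson: Red 12, Blue 2, Green 12.
Blue gets 3 under Adams and 2 under Jefferson.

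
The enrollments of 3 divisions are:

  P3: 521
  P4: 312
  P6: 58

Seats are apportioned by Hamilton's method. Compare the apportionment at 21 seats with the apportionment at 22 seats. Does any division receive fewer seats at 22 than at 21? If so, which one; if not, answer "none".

At 21 seats: P3 12, P4 7, P6 2.
At 22 seats: P3 13, P4 8, P6 1.
P6 drops from 2 to 1.

P6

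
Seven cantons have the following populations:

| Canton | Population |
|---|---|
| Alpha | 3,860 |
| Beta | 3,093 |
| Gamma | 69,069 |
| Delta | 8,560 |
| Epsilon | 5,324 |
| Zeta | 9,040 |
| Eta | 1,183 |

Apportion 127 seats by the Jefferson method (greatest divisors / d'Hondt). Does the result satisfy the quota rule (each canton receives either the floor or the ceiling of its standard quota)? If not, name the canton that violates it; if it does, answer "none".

Standard quotas: Alpha 4.896, Beta 3.923, Gamma 87.605, Delta 10.857, Epsilon 6.753, Zeta 11.466, Eta 1.500.
Jefferson allocation: Alpha 5, Beta 4, Gamma 89, Delta 11, Epsilon 6, Zeta 11, Eta 1.
Gamma has quota 87.605 (lower 87, upper 88) but receives 89 — outside the quota interval.

Gamma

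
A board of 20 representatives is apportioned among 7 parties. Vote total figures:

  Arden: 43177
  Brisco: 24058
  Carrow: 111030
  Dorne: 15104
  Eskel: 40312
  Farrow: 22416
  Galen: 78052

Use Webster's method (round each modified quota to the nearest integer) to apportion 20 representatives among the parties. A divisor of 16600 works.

Arden=3; Brisco=1; Carrow=7; Dorne=1; Eskel=2; Farrow=1; Galen=5

With modified divisor 16600: modified quotas Arden 2.601, Brisco 1.449, Carrow 6.689, Dorne 0.910, Eskel 2.428, Farrow 1.350, Galen 4.702.
Rounding to the nearest integer: Arden 3, Brisco 1, Carrow 7, Dorne 1, Eskel 2, Farrow 1, Galen 5 (total 20).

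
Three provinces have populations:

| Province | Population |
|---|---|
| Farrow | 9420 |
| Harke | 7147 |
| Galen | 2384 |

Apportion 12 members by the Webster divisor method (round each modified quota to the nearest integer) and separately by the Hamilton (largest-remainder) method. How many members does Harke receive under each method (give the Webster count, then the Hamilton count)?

4 and 5

Webster: Farrow 6, Harke 4, Galen 2.
Hamilton: Farrow 6, Harke 5, Galen 1.
Harke gets 4 under Webster and 5 under Hamilton.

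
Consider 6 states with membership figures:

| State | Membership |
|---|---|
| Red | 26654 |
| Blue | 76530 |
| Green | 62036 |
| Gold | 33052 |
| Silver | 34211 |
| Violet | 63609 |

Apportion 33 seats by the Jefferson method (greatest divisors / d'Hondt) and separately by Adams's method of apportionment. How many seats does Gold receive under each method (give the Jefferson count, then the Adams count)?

Jefferson: Red 3, Blue 9, Green 7, Gold 3, Silver 4, Violet 7.
Adams: Red 3, Blue 8, Green 7, Gold 4, Silver 4, Violet 7.
Gold gets 3 under Jefferson and 4 under Adams.

3 and 4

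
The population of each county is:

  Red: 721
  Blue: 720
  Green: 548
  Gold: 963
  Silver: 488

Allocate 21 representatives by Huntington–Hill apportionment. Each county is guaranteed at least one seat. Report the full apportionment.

Red: 5; Blue: 4; Green: 3; Gold: 6; Silver: 3

With divisor 161: modified quotas Red 4.478, Blue 4.472, Green 3.404, Gold 5.981, Silver 3.031.
Geometric-mean thresholds: Red √(4·5)=4.472, Blue √(4·5)=4.472, Green √(3·4)=3.464, Gold √(5·6)=5.477, Silver √(3·4)=3.464.
Each quota rounded against its threshold gives Red 5, Blue 4, Green 3, Gold 6, Silver 3 (total 21).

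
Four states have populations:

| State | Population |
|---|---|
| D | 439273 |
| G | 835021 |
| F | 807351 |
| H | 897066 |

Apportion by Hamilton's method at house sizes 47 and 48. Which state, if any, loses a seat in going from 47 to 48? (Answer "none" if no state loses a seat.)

At 47 seats: D 7, G 13, F 13, H 14.
At 48 seats: D 7, G 14, F 13, H 14.
No state's allocation decreased.

none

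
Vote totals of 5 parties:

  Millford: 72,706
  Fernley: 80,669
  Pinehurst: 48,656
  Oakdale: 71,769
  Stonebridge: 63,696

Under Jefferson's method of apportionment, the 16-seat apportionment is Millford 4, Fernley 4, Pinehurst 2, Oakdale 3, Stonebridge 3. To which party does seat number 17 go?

Oakdale

Priority for the next seat is population ÷ (current seats + 1).
Priorities: Millford 14541.200, Fernley 16133.800, Pinehurst 16218.667, Oakdale 17942.250, Stonebridge 15924.000.
Highest priority: Oakdale.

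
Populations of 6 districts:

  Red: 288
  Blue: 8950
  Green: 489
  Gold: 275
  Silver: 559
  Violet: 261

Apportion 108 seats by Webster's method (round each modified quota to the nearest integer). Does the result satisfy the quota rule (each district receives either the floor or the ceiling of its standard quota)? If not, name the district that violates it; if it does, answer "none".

Blue

Standard quotas: Red 2.874, Blue 89.318, Green 4.880, Gold 2.744, Silver 5.579, Violet 2.605.
Webster allocation: Red 3, Blue 88, Green 5, Gold 3, Silver 6, Violet 3.
Blue has quota 89.318 (lower 89, upper 90) but receives 88 — outside the quota interval.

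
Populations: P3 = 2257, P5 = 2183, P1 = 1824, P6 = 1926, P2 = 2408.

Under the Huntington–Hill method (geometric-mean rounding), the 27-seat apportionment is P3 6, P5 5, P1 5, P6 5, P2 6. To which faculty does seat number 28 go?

P5

Priority for the next seat is population ÷ (√(s·(s+1))).
Priorities: P3 348.263, P5 398.559, P1 333.015, P6 351.638, P2 371.562.
Highest priority: P5.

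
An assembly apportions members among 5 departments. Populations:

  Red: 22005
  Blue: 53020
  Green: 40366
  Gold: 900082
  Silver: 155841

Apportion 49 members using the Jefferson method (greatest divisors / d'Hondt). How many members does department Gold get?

40

Standard divisor 1171314/49 ≈ 23904.367; standard quotas: Red 0.921, Blue 2.218, Green 1.689, Gold 37.653, Silver 6.519.
Rounding down gives 0, 2, 1, 37, 6 = 46 seats, so the divisor must be adjusted.
With modified divisor 22454.2: modified quotas Red 0.980, Blue 2.361, Green 1.798, Gold 40.085, Silver 6.940.
Rounding down: Red 0, Blue 2, Green 1, Gold 40, Silver 6 (total 49).
Gold receives 40.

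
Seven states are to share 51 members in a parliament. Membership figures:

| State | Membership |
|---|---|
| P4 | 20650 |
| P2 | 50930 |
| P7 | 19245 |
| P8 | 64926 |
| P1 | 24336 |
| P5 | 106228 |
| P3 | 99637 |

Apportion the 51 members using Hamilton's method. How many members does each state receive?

Standard divisor: 385952 ÷ 51 ≈ 7567.686.
Standard quotas: P4 2.7287, P2 6.7299, P7 2.5430, P8 8.5794, P1 3.2158, P5 14.0371, P3 13.1661.
Lower quotas: P4 2, P2 6, P7 2, P8 8, P1 3, P5 14, P3 13 (sum 48, leaving 3 seats).
Remainders in descending order: P2 0.7299, P4 0.7287, P8 0.5794, P7 0.5430, P1 0.2158, P3 0.1661, P5 0.0371.
Largest remainders: P2, P4, P8 receive the extra seats.

P4: 3; P2: 7; P7: 2; P8: 9; P1: 3; P5: 14; P3: 13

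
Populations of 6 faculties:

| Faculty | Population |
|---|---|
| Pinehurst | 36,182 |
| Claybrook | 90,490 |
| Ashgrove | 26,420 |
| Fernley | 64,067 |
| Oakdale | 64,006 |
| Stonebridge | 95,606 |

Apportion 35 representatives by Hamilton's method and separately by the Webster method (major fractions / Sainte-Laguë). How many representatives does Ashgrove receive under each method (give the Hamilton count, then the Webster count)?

3 and 2

Hamilton: Pinehurst 3, Claybrook 8, Ashgrove 3, Fernley 6, Oakdale 6, Stonebridge 9.
Webster: Pinehurst 3, Claybrook 9, Ashgrove 2, Fernley 6, Oakdale 6, Stonebridge 9.
Ashgrove gets 3 under Hamilton and 2 under Webster.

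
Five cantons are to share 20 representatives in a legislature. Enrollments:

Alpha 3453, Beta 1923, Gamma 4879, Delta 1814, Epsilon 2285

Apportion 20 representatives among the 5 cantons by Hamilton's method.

Standard divisor: 14354 ÷ 20 ≈ 717.7.
Standard quotas: Alpha 4.811, Beta 2.679, Gamma 6.798, Delta 2.528, Epsilon 3.184.
Lower quotas: Alpha 4, Beta 2, Gamma 6, Delta 2, Epsilon 3 (sum 17, leaving 3 seats).
Remainders in descending order: Alpha 0.811, Gamma 0.798, Beta 0.679, Delta 0.528, Epsilon 0.184.
Largest remainders: Alpha, Gamma, Beta receive the extra seats.

Alpha: 5, Beta: 3, Gamma: 7, Delta: 2, Epsilon: 3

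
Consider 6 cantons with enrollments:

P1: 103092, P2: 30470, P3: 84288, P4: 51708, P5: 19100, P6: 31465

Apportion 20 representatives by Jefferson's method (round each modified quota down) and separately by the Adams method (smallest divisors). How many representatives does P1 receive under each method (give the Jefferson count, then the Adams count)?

Jefferson: P1 7, P2 2, P3 5, P4 3, P5 1, P6 2.
Adams: P1 6, P2 2, P3 5, P4 3, P5 2, P6 2.
P1 gets 7 under Jefferson and 6 under Adams.

7 and 6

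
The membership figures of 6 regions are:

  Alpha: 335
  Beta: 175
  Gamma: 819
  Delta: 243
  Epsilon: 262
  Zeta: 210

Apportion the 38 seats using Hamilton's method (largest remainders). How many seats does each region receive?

Total 2044; standard divisor 2044/38 ≈ 53.789.
Standard quotas: Alpha 6.228, Beta 3.253, Gamma 15.226, Delta 4.518, Epsilon 4.871, Zeta 3.904.
Lower quotas: Alpha 6, Beta 3, Gamma 15, Delta 4, Epsilon 4, Zeta 3 (sum 35, leaving 3 seats).
Remainders in descending order: Zeta 0.904, Epsilon 0.871, Delta 0.518, Beta 0.253, Alpha 0.228, Gamma 0.226.
Largest remainders: Zeta, Epsilon, Delta receive the extra seats.

Alpha 6, Beta 3, Gamma 15, Delta 5, Epsilon 5, Zeta 4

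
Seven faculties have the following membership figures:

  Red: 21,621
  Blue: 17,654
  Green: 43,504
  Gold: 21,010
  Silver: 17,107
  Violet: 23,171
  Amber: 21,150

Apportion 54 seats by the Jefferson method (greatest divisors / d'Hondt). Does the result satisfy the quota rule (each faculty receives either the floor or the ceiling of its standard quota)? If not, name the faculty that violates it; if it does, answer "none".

Standard quotas: Red 7.067, Blue 5.770, Green 14.219, Gold 6.867, Silver 5.591, Violet 7.573, Amber 6.913.
Jefferson allocation: Red 7, Blue 6, Green 15, Gold 7, Silver 5, Violet 7, Amber 7.
Every allocation lies between the lower and upper quota.

none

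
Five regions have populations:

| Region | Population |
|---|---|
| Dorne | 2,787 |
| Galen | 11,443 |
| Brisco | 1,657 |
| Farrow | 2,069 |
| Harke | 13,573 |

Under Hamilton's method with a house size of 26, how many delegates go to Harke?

The standard divisor is 31529/26 ≈ 1212.654.
Standard quotas: Dorne 2.2983, Galen 9.4363, Brisco 1.3664, Farrow 1.7062, Harke 11.1928.
Lower quotas: Dorne 2, Galen 9, Brisco 1, Farrow 1, Harke 11 (sum 24, leaving 2 seats).
Remainders in descending order: Farrow 0.7062, Galen 0.4363, Brisco 0.3664, Dorne 0.2983, Harke 0.1928.
Largest remainders: Farrow, Galen receive the extra seats.
Harke receives 11.

11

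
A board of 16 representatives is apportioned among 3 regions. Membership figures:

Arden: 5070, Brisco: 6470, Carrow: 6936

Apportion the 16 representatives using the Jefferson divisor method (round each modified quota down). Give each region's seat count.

Standard divisor 18476/16 ≈ 1154.75; standard quotas: Arden 4.391, Brisco 5.603, Carrow 6.006.
Rounding down gives 4, 5, 6 = 15 seats, so the divisor must be adjusted.
With modified divisor 1050: modified quotas Arden 4.829, Brisco 6.162, Carrow 6.606.
Rounding down: Arden 4, Brisco 6, Carrow 6 (total 16).

Arden=4, Brisco=6, Carrow=6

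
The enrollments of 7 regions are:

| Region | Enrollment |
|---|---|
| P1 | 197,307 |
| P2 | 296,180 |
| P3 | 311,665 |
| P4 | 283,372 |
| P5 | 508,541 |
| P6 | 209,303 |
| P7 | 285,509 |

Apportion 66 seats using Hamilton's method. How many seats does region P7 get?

The standard divisor is 2091877/66 ≈ 31695.106.
Standard quotas: P1 6.2252, P2 9.3447, P3 9.8332, P4 8.9406, P5 16.0448, P6 6.6036, P7 9.0080.
Lower quotas: P1 6, P2 9, P3 9, P4 8, P5 16, P6 6, P7 9 (sum 63, leaving 3 seats).
Remainders in descending order: P4 0.9406, P3 0.8332, P6 0.6036, P2 0.3447, P1 0.2252, P5 0.0448, P7 0.0080.
The surplus seats go to P4, P3, P6.
P7 receives 9.

9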